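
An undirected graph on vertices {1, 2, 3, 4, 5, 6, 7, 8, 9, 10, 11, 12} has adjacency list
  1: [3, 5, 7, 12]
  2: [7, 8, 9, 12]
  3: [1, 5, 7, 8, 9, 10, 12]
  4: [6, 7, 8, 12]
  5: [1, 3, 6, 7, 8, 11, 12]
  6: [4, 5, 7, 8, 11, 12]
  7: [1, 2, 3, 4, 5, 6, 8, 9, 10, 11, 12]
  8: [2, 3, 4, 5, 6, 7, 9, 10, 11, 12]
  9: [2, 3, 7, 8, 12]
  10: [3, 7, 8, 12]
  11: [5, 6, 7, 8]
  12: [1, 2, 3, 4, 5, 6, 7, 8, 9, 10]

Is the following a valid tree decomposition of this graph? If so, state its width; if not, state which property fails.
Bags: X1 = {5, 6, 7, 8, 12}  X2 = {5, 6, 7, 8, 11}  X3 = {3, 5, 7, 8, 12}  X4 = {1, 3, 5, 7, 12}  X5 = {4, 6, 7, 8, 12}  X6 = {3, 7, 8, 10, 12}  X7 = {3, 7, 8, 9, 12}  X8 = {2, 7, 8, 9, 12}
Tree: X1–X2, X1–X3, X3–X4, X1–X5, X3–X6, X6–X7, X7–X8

Yes; width 4.

Checking the three conditions: (i) the bags cover all of {1, 2, 3, 4, 5, 6, 7, 8, 9, 10, 11, 12}; (ii) for each edge, some bag contains both endpoints; (iii) the bags containing any fixed vertex form a subtree. All hold, so the decomposition is valid with width 5 − 1 = 4.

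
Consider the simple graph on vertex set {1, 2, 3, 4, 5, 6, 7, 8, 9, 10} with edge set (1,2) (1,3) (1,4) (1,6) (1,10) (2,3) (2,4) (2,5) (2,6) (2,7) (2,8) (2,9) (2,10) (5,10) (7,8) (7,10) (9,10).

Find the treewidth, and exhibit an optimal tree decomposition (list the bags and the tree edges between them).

Each bag holds 3 vertices, so the decomposition has width 2, which upper-bounds the treewidth. On the other hand G contains the 3-clique {1, 2, 10}. A clique must lie in a single bag of any decomposition, so no decomposition can have width below 2. Hence tw(G) = 2 exactly.

Treewidth 2.
One optimal decomposition is:
Bags: B1 = {2, 9, 10}  B2 = {1, 2, 10}  B3 = {1, 2, 3}  B4 = {1, 2, 4}  B5 = {2, 7, 10}  B6 = {2, 7, 8}  B7 = {1, 2, 6}  B8 = {2, 5, 10}
Tree: B1–B2, B2–B3, B2–B4, B2–B5, B5–B6, B2–B7, B1–B8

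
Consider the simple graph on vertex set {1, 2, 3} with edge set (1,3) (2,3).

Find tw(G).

1

A width-1 tree decomposition is:
Bags: B1 = {2, 3}  B2 = {1, 3}
Tree: B1–B2
Each bag holds 2 vertices, so the decomposition has width 1, which upper-bounds the treewidth. G has an edge, so its treewidth is at least 1. Therefore the treewidth is 1.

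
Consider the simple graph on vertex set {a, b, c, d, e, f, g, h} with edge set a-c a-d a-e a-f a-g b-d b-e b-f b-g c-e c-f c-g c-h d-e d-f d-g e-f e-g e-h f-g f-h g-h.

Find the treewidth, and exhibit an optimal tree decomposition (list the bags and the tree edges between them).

Each bag holds 5 vertices, so the decomposition has width 4, which upper-bounds the treewidth. Conversely, {a, d, e, f, g} is a clique of size 5, and the vertices of any clique must share a bag in every tree decomposition; so some bag has ≥ 5 vertices and tw(G) ≥ 4. Hence tw(G) = 4 exactly.

Treewidth 4.
Bags: B1 = {a, d, e, f, g}  B2 = {b, d, e, f, g}  B3 = {a, c, e, f, g}  B4 = {c, e, f, g, h}
Tree: B1–B2, B1–B3, B3–B4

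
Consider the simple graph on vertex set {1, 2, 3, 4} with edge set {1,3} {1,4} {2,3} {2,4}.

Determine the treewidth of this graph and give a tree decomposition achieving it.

Treewidth 2.
Bags: B1 = {1, 3, 4}  B2 = {2, 3, 4}
Tree: B1–B2

Every bag has size at most 3, so the width is 3 − 1 = 2 and tw(G) ≤ 2. For the lower bound, G contains the cycle 4–1–3–2–4, so G is not a forest; only forests have treewidth ≤ 1, hence tw(G) ≥ 2. The upper and lower bounds meet at 2, so that is the treewidth.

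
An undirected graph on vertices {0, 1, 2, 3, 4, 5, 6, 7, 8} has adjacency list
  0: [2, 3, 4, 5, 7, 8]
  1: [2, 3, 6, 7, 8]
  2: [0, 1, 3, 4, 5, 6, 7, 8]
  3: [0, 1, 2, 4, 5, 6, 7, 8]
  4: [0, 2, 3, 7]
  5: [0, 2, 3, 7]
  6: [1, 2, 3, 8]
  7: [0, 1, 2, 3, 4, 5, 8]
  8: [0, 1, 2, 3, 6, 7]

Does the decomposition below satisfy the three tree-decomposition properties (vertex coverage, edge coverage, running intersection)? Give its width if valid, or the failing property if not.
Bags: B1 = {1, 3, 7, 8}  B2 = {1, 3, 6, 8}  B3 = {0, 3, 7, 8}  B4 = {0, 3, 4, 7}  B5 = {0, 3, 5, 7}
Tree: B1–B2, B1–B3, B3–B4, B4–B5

A tree decomposition must satisfy three properties: every vertex lies in some bag; for every edge, both endpoints lie together in some bag; and for every vertex, the bags containing it form a connected subtree. Here vertex 2 appears in no bag, so the decomposition is invalid.

No — vertex 2 appears in no bag.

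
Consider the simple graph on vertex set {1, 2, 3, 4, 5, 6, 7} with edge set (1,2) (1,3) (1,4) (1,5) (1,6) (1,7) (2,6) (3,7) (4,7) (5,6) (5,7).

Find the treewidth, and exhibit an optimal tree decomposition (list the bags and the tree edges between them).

The largest bag has 3 vertices, giving width 2; this decomposition certifies tw(G) ≤ 2. For the lower bound, the 3 vertices {1, 2, 6} are pairwise adjacent, and any tree decomposition puts a clique entirely inside one bag — forcing width ≥ 2. Combining the bounds, tw(G) = 2.

Treewidth 2.
Bags: B1 = {1, 3, 7}  B2 = {1, 5, 7}  B3 = {1, 5, 6}  B4 = {1, 4, 7}  B5 = {1, 2, 6}
Tree: B1–B2, B2–B3, B1–B4, B3–B5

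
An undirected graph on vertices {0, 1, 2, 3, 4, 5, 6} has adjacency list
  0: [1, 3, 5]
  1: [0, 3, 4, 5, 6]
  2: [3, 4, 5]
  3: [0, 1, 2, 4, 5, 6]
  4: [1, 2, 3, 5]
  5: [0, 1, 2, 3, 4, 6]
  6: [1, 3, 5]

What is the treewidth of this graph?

A width-3 tree decomposition is:
Bags: B1 = {1, 3, 4, 5}  B2 = {2, 3, 4, 5}  B3 = {0, 1, 3, 5}  B4 = {1, 3, 5, 6}
Tree: B1–B2, B1–B3, B1–B4
The largest bag has 4 vertices, giving width 3; this decomposition certifies tw(G) ≤ 3. On the other hand G contains the 4-clique {0, 1, 3, 5}. A clique must lie in a single bag of any decomposition, so no decomposition can have width below 3. Hence tw(G) = 3 exactly.

3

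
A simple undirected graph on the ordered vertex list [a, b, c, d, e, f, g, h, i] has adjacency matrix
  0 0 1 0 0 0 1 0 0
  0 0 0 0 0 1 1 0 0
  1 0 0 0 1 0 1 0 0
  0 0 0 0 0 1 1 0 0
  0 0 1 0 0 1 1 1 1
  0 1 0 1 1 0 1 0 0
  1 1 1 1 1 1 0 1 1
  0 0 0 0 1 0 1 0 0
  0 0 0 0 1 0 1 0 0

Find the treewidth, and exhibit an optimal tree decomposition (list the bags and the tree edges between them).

Treewidth 2.
One such decomposition:
Bags: B1 = {c, e, g}  B2 = {e, f, g}  B3 = {b, f, g}  B4 = {d, f, g}  B5 = {e, g, i}  B6 = {a, c, g}  B7 = {e, g, h}
Tree: B1–B2, B2–B3, B3–B4, B1–B5, B1–B6, B1–B7

Each bag holds 3 vertices, so the decomposition has width 2, which upper-bounds the treewidth. Conversely, {d, f, g} is a clique of size 3, and the vertices of any clique must share a bag in every tree decomposition; so some bag has ≥ 3 vertices and tw(G) ≥ 2. Hence tw(G) = 2 exactly.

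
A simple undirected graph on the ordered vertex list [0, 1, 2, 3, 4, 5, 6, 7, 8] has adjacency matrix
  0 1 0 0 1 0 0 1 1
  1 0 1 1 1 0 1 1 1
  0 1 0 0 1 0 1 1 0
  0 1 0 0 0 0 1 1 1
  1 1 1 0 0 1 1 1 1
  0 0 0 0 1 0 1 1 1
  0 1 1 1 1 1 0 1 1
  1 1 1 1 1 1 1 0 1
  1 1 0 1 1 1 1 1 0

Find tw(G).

A width-4 tree decomposition is:
Bags: B1 = {4, 5, 6, 7, 8}  B2 = {1, 4, 6, 7, 8}  B3 = {1, 2, 4, 6, 7}  B4 = {1, 3, 6, 7, 8}  B5 = {0, 1, 4, 7, 8}
Tree: B1–B2, B2–B3, B2–B4, B2–B5
The largest bag has 5 vertices, giving width 4; this decomposition certifies tw(G) ≤ 4. On the other hand G contains the 5-clique {1, 3, 6, 7, 8}. A clique must lie in a single bag of any decomposition, so no decomposition can have width below 4. Hence tw(G) = 4 exactly.

4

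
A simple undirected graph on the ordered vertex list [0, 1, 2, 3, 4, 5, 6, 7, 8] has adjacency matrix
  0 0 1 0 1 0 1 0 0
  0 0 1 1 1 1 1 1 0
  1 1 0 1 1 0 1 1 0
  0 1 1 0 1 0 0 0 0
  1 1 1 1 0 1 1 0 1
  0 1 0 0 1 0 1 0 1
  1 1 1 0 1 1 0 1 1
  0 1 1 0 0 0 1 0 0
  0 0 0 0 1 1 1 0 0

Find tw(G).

A width-3 tree decomposition is:
Bags: B1 = {1, 2, 4, 6}  B2 = {1, 2, 6, 7}  B3 = {1, 4, 5, 6}  B4 = {4, 5, 6, 8}  B5 = {0, 2, 4, 6}  B6 = {1, 2, 3, 4}
Tree: B1–B2, B1–B3, B3–B4, B1–B5, B1–B6
Each bag holds 4 vertices, so the decomposition has width 3, which upper-bounds the treewidth. Conversely, {1, 2, 3, 4} is a clique of size 4, and the vertices of any clique must share a bag in every tree decomposition; so some bag has ≥ 4 vertices and tw(G) ≥ 3. Therefore the treewidth is 3.

3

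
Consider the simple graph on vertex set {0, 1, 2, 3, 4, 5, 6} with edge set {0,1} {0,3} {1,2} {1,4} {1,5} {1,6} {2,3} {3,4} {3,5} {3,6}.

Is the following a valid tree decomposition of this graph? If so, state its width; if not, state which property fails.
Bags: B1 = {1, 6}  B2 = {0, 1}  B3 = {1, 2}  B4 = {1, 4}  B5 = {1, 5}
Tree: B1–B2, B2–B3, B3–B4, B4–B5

A tree decomposition must satisfy three properties: every vertex lies in some bag; for every edge, both endpoints lie together in some bag; and for every vertex, the bags containing it form a connected subtree. Here vertex 3 appears in no bag, so the decomposition is invalid.

No — vertex 3 appears in no bag.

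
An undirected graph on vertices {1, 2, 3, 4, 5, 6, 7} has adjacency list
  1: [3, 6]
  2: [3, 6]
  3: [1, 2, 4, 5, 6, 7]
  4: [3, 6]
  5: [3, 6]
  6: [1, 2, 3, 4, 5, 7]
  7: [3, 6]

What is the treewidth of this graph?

2

A width-2 tree decomposition is:
Bags: B1 = {3, 6, 7}  B2 = {2, 3, 6}  B3 = {3, 4, 6}  B4 = {1, 3, 6}  B5 = {3, 5, 6}
Tree: B1–B2, B1–B3, B2–B4, B4–B5
Every bag has size at most 3, so the width is 3 − 1 = 2 and tw(G) ≤ 2. On the other hand G contains the 3-clique {1, 3, 6}. A clique must lie in a single bag of any decomposition, so no decomposition can have width below 2. Combining the bounds, tw(G) = 2.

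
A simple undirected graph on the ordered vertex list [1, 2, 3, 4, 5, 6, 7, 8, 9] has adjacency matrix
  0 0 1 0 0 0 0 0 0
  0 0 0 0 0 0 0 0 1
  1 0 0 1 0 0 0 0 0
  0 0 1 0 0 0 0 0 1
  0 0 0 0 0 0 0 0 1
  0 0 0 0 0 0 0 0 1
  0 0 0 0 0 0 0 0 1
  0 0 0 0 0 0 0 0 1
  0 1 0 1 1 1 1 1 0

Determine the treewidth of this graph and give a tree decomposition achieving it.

Treewidth 1.
One such decomposition:
Bags: B1 = {4, 9}  B2 = {3, 4}  B3 = {7, 9}  B4 = {5, 9}  B5 = {6, 9}  B6 = {8, 9}  B7 = {1, 3}  B8 = {2, 9}
Tree: B1–B2, B1–B3, B3–B4, B3–B5, B3–B6, B2–B7, B4–B8

Every bag has size at most 2, so the width is 2 − 1 = 1 and tw(G) ≤ 1. Since G has at least one edge (e.g. 4–9), it is not an edgeless graph, so tw(G) ≥ 1. The upper and lower bounds meet at 1, so that is the treewidth.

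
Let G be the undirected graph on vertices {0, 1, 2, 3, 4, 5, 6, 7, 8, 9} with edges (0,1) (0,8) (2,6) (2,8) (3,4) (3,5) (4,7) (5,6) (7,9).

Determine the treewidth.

A width-1 tree decomposition is:
Bags: B1 = {0, 1}  B2 = {0, 8}  B3 = {2, 8}  B4 = {2, 6}  B5 = {5, 6}  B6 = {3, 5}  B7 = {3, 4}  B8 = {4, 7}  B9 = {7, 9}
Tree: B1–B2, B2–B3, B3–B4, B4–B5, B5–B6, B6–B7, B7–B8, B8–B9
Every bag has size at most 2, so the width is 2 − 1 = 1 and tw(G) ≤ 1. G has an edge, so its treewidth is at least 1. Combining the bounds, tw(G) = 1.

1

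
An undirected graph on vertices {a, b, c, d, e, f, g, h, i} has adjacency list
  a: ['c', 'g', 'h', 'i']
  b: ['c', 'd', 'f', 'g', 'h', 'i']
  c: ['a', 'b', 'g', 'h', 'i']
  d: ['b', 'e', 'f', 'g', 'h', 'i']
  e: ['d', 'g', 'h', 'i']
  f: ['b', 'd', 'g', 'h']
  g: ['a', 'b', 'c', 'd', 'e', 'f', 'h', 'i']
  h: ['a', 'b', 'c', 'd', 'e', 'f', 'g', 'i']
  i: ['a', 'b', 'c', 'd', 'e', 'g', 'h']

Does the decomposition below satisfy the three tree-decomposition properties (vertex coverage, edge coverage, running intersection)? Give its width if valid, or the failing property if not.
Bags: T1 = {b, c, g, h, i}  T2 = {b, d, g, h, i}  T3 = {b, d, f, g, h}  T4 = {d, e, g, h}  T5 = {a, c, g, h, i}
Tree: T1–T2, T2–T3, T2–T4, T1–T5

No — edge (i,e) lies in no bag.

A tree decomposition must satisfy three properties: every vertex lies in some bag; for every edge, both endpoints lie together in some bag; and for every vertex, the bags containing it form a connected subtree. Here edge (i,e) lies in no bag, so the decomposition is invalid.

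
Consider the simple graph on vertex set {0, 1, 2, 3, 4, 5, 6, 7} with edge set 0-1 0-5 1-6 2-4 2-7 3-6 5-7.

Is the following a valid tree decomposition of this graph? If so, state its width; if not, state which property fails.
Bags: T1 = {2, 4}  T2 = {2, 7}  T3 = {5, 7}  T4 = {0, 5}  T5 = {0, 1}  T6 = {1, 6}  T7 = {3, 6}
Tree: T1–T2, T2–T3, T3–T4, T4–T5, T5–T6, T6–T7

Yes; width 1.

Checking the three conditions: (i) the bags cover all of {0, 1, 2, 3, 4, 5, 6, 7}; (ii) for each edge, some bag contains both endpoints; (iii) the bags containing any fixed vertex form a subtree. All hold, so the decomposition is valid with width 2 − 1 = 1.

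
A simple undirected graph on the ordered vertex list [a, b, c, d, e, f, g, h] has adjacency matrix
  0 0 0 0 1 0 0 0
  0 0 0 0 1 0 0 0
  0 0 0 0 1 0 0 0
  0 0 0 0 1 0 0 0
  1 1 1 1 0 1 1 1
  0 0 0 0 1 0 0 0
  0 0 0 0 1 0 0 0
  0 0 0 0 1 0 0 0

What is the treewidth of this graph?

A width-1 tree decomposition is:
Bags: B1 = {a, e}  B2 = {e, f}  B3 = {d, e}  B4 = {e, h}  B5 = {e, g}  B6 = {c, e}  B7 = {b, e}
Tree: B1–B2, B1–B3, B2–B4, B3–B5, B2–B6, B1–B7
Each bag holds 2 vertices, so the decomposition has width 1, which upper-bounds the treewidth. G has an edge, so its treewidth is at least 1. Hence tw(G) = 1 exactly.

1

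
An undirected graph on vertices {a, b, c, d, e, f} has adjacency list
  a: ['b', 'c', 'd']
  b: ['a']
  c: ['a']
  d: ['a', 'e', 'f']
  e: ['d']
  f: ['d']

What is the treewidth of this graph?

A width-1 tree decomposition is:
Bags: B1 = {a, d}  B2 = {d, f}  B3 = {a, b}  B4 = {a, c}  B5 = {d, e}
Tree: B1–B2, B1–B3, B3–B4, B1–B5
Every bag has size at most 2, so the width is 2 − 1 = 1 and tw(G) ≤ 1. Since G has at least one edge (e.g. d–a), it is not an edgeless graph, so tw(G) ≥ 1. The upper and lower bounds meet at 1, so that is the treewidth.

1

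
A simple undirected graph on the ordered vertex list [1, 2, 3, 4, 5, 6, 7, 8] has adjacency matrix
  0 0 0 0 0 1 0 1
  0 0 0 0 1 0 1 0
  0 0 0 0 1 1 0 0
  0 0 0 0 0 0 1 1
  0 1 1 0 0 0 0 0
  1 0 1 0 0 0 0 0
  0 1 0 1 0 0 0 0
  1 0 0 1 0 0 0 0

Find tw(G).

2

A width-2 tree decomposition is:
Bags: B1 = {3, 5, 6}  B2 = {1, 5, 6}  B3 = {1, 5, 8}  B4 = {4, 5, 8}  B5 = {4, 5, 7}  B6 = {2, 5, 7}
Tree: B1–B2, B2–B3, B3–B4, B4–B5, B5–B6
The largest bag has 3 vertices, giving width 2; this decomposition certifies tw(G) ≤ 2. For the lower bound, G contains the cycle 5–3–6–1–8–4–7–2–5, so G is not a forest; only forests have treewidth ≤ 1, hence tw(G) ≥ 2. Therefore the treewidth is 2.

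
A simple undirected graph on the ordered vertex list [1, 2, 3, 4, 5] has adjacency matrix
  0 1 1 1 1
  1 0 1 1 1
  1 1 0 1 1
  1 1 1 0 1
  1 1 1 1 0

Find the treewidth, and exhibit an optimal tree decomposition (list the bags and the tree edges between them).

With just one bag of size 5, the width is 5 − 1 = 4, so tw(G) ≤ 4. On the other hand G contains the 5-clique {1, 2, 3, 4, 5}. A clique must lie in a single bag of any decomposition, so no decomposition can have width below 4. Combining the bounds, tw(G) = 4.

Treewidth 4.
One such decomposition:
Bags: B1 = {1, 2, 3, 4, 5}
Tree: (single bag)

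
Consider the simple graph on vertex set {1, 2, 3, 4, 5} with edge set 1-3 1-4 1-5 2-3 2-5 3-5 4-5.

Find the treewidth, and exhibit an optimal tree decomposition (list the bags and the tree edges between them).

Each bag holds 3 vertices, so the decomposition has width 2, which upper-bounds the treewidth. Conversely, {1, 3, 5} is a clique of size 3, and the vertices of any clique must share a bag in every tree decomposition; so some bag has ≥ 3 vertices and tw(G) ≥ 2. The upper and lower bounds meet at 2, so that is the treewidth.

Treewidth 2.
Bags: B1 = {1, 3, 5}  B2 = {2, 3, 5}  B3 = {1, 4, 5}
Tree: B1–B2, B1–B3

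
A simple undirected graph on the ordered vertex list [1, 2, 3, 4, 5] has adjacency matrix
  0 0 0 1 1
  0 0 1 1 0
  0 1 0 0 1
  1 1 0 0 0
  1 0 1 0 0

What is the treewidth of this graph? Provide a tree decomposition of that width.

Treewidth 2.
One optimal decomposition is:
Bags: B1 = {2, 3, 5}  B2 = {1, 2, 5}  B3 = {1, 2, 4}
Tree: B1–B2, B2–B3

Every bag has size at most 3, so the width is 3 − 1 = 2 and tw(G) ≤ 2. The edges 2–3–5–1–4–2 form a cycle, so G is not a tree and its treewidth is at least 2. Combining the bounds, tw(G) = 2.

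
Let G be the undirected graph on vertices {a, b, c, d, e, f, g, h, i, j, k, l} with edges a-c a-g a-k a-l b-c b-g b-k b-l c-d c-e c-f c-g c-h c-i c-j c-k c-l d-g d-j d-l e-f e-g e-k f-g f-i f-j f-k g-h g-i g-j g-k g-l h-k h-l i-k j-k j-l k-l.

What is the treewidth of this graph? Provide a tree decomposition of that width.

Treewidth 4.
One optimal decomposition is:
Bags: B1 = {c, d, g, j, l}  B2 = {c, g, j, k, l}  B3 = {c, f, g, j, k}  B4 = {a, c, g, k, l}  B5 = {c, f, g, i, k}  B6 = {c, g, h, k, l}  B7 = {c, e, f, g, k}  B8 = {b, c, g, k, l}
Tree: B1–B2, B2–B3, B2–B4, B3–B5, B2–B6, B3–B7, B2–B8

Every bag has size at most 5, so the width is 5 − 1 = 4 and tw(G) ≤ 4. On the other hand G contains the 5-clique {c, d, g, j, l}. A clique must lie in a single bag of any decomposition, so no decomposition can have width below 4. The upper and lower bounds meet at 4, so that is the treewidth.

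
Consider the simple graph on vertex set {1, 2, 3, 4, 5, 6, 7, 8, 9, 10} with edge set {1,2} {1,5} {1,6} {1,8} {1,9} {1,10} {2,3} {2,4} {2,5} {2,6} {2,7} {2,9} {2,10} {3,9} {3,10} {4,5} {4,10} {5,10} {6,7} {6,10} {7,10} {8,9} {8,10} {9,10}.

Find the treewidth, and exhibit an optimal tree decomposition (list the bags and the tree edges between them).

Each bag holds 4 vertices, so the decomposition has width 3, which upper-bounds the treewidth. Conversely, {1, 8, 9, 10} is a clique of size 4, and the vertices of any clique must share a bag in every tree decomposition; so some bag has ≥ 4 vertices and tw(G) ≥ 3. Hence tw(G) = 3 exactly.

Treewidth 3.
One optimal decomposition is:
Bags: B1 = {1, 2, 9, 10}  B2 = {2, 3, 9, 10}  B3 = {1, 2, 5, 10}  B4 = {2, 4, 5, 10}  B5 = {1, 2, 6, 10}  B6 = {2, 6, 7, 10}  B7 = {1, 8, 9, 10}
Tree: B1–B2, B1–B3, B3–B4, B3–B5, B5–B6, B1–B7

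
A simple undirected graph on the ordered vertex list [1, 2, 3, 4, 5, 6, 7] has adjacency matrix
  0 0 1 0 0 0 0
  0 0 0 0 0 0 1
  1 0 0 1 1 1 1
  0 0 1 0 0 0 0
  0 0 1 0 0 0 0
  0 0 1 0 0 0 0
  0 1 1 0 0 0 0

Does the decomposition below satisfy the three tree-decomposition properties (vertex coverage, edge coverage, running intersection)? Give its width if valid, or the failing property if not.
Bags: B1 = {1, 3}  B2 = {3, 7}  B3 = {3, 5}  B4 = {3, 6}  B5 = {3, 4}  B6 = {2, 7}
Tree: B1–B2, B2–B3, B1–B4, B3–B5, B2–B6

Yes; width 1.

Vertex coverage: the bags together contain {1, 2, 3, 4, 5, 6, 7}, the full vertex set. Edge coverage: each edge of G has both endpoints in at least one bag. Running intersection: for every vertex, the bags containing it form a connected subtree. All three properties hold, so this is a valid tree decomposition of width max|bag| − 1 = 1, and hence tw(G) ≤ 1.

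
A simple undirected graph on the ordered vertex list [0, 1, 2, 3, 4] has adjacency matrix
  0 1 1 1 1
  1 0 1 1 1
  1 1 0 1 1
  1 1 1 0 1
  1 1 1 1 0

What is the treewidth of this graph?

4

A width-4 tree decomposition is:
Bags: B1 = {0, 1, 2, 3, 4}
Tree: (single bag)
With just one bag of size 5, the width is 5 − 1 = 4, so tw(G) ≤ 4. On the other hand G contains the 5-clique {0, 1, 2, 3, 4}. A clique must lie in a single bag of any decomposition, so no decomposition can have width below 4. Therefore the treewidth is 4.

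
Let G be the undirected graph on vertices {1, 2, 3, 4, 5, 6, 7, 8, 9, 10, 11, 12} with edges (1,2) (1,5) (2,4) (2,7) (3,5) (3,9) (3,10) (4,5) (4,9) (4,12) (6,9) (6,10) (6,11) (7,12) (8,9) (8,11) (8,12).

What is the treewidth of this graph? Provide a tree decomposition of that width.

Each bag holds 4 vertices, so the decomposition has width 3, which upper-bounds the treewidth. For the lower bound: the 4 vertex sets {1,2,7}, {12}, {4}, {3,5,8,9} are disjoint, each induces a connected subgraph, and every pair is joined by at least one edge of G. Contracting each set to a single vertex therefore yields K_{4} as a minor, and since treewidth is minor-monotone, tw(G) ≥ tw(K_{4}) = 3. Combining the bounds, tw(G) = 3.

Treewidth 3.
One optimal decomposition is:
Bags: B1 = {1, 2, 7, 12}  B2 = {1, 2, 4, 12}  B3 = {1, 4, 5, 12}  B4 = {4, 5, 8, 12}  B5 = {4, 5, 8, 9}  B6 = {3, 5, 8, 9}  B7 = {3, 8, 9, 11}  B8 = {3, 6, 9, 11}  B9 = {3, 6, 10, 11}
Tree: B1–B2, B2–B3, B3–B4, B4–B5, B5–B6, B6–B7, B7–B8, B8–B9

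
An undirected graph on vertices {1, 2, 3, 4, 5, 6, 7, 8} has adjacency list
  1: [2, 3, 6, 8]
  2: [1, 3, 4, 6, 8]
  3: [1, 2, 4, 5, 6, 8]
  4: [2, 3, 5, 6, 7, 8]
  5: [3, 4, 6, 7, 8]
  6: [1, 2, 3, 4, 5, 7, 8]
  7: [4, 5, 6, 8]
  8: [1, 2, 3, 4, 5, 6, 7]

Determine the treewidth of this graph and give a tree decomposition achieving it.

Treewidth 4.
Bags: B1 = {3, 4, 5, 6, 8}  B2 = {2, 3, 4, 6, 8}  B3 = {1, 2, 3, 6, 8}  B4 = {4, 5, 6, 7, 8}
Tree: B1–B2, B2–B3, B1–B4

Every bag has size at most 5, so the width is 5 − 1 = 4 and tw(G) ≤ 4. For the lower bound, the 5 vertices {1, 2, 3, 6, 8} are pairwise adjacent, and any tree decomposition puts a clique entirely inside one bag — forcing width ≥ 4. Therefore the treewidth is 4.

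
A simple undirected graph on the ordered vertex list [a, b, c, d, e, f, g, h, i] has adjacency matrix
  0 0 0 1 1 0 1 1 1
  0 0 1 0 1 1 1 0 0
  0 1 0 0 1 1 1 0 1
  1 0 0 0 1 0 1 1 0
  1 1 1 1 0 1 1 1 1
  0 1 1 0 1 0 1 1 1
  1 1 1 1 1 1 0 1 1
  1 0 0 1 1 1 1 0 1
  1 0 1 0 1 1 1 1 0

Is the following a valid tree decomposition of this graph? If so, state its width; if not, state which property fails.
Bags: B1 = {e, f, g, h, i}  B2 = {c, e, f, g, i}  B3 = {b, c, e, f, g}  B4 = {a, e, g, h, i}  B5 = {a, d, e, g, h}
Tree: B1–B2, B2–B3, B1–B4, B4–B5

Yes; width 4.

Vertex coverage: the bags together contain {a, b, c, d, e, f, g, h, i}, the full vertex set. Edge coverage: each edge of G has both endpoints in at least one bag. Running intersection: for every vertex, the bags containing it form a connected subtree. All three properties hold, so this is a valid tree decomposition of width max|bag| − 1 = 4, and hence tw(G) ≤ 4.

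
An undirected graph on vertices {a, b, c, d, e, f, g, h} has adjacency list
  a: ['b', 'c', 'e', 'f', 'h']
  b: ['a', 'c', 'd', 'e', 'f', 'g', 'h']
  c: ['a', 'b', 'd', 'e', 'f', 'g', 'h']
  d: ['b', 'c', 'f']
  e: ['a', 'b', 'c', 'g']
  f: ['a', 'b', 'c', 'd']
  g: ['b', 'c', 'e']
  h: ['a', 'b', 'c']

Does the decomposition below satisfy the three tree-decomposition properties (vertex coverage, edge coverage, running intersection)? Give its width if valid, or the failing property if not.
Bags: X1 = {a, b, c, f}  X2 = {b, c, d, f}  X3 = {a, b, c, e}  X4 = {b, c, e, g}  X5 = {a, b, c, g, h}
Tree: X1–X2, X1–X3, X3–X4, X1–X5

No — bags containing vertex g are not connected in the tree.

A tree decomposition must satisfy three properties: every vertex lies in some bag; for every edge, both endpoints lie together in some bag; and for every vertex, the bags containing it form a connected subtree. Here bags containing vertex g are not connected in the tree, so the decomposition is invalid.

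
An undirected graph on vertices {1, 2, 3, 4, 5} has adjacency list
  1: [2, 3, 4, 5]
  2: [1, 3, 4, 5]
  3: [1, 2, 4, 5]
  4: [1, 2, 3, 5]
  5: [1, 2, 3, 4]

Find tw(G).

A width-4 tree decomposition is:
Bags: B1 = {1, 2, 3, 4, 5}
Tree: (single bag)
With just one bag of size 5, the width is 5 − 1 = 4, so tw(G) ≤ 4. Conversely, {1, 2, 3, 4, 5} is a clique of size 5, and the vertices of any clique must share a bag in every tree decomposition; so some bag has ≥ 5 vertices and tw(G) ≥ 4. The upper and lower bounds meet at 4, so that is the treewidth.

4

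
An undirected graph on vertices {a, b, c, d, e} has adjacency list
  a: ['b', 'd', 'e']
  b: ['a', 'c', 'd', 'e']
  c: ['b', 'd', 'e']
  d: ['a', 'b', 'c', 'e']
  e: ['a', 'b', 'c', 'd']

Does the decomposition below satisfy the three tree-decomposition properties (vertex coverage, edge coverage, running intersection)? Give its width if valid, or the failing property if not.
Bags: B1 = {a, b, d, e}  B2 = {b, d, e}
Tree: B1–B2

A tree decomposition must satisfy three properties: every vertex lies in some bag; for every edge, both endpoints lie together in some bag; and for every vertex, the bags containing it form a connected subtree. Here vertex c appears in no bag, so the decomposition is invalid.

No — vertex c appears in no bag.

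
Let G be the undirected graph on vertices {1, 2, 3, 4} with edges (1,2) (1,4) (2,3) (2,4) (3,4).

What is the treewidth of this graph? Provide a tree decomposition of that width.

Every bag has size at most 3, so the width is 3 − 1 = 2 and tw(G) ≤ 2. Conversely, {1, 2, 4} is a clique of size 3, and the vertices of any clique must share a bag in every tree decomposition; so some bag has ≥ 3 vertices and tw(G) ≥ 2. The upper and lower bounds meet at 2, so that is the treewidth.

Treewidth 2.
One optimal decomposition is:
Bags: B1 = {2, 3, 4}  B2 = {1, 2, 4}
Tree: B1–B2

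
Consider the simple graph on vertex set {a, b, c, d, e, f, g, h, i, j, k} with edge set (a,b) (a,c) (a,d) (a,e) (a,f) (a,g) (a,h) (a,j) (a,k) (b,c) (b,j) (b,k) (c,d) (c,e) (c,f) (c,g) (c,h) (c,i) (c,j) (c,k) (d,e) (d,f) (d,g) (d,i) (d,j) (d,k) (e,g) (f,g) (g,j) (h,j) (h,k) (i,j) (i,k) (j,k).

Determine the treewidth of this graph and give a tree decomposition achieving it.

The largest bag has 5 vertices, giving width 4; this decomposition certifies tw(G) ≤ 4. Conversely, {a, c, d, g, j} is a clique of size 5, and the vertices of any clique must share a bag in every tree decomposition; so some bag has ≥ 5 vertices and tw(G) ≥ 4. The upper and lower bounds meet at 4, so that is the treewidth.

Treewidth 4.
One optimal decomposition is:
Bags: B1 = {a, c, d, g, j}  B2 = {a, c, d, e, g}  B3 = {a, c, d, j, k}  B4 = {a, b, c, j, k}  B5 = {a, c, h, j, k}  B6 = {a, c, d, f, g}  B7 = {c, d, i, j, k}
Tree: B1–B2, B1–B3, B3–B4, B3–B5, B1–B6, B3–B7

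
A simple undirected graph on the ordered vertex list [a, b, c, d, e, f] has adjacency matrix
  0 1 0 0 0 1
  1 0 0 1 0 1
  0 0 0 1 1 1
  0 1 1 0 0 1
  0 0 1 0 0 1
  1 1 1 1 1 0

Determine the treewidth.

A width-2 tree decomposition is:
Bags: B1 = {a, b, f}  B2 = {b, d, f}  B3 = {c, d, f}  B4 = {c, e, f}
Tree: B1–B2, B2–B3, B3–B4
Each bag holds 3 vertices, so the decomposition has width 2, which upper-bounds the treewidth. Conversely, {c, d, f} is a clique of size 3, and the vertices of any clique must share a bag in every tree decomposition; so some bag has ≥ 3 vertices and tw(G) ≥ 2. Hence tw(G) = 2 exactly.

2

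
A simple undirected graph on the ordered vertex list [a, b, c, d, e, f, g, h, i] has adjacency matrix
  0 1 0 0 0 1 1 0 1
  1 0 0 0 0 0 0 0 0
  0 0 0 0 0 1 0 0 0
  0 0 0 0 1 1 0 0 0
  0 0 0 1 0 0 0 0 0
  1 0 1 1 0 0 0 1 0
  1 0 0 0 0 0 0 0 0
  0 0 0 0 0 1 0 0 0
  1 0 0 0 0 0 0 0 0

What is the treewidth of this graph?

1

A width-1 tree decomposition is:
Bags: B1 = {a, f}  B2 = {d, f}  B3 = {a, i}  B4 = {f, h}  B5 = {d, e}  B6 = {a, g}  B7 = {a, b}  B8 = {c, f}
Tree: B1–B2, B1–B3, B1–B4, B2–B5, B3–B6, B3–B7, B2–B8
Each bag holds 2 vertices, so the decomposition has width 1, which upper-bounds the treewidth. G has an edge, so its treewidth is at least 1. Hence tw(G) = 1 exactly.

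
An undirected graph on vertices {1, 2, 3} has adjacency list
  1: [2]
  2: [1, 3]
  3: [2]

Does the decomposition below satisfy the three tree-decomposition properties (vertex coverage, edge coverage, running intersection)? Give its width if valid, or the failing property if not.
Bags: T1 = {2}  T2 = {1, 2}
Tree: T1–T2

No — vertex 3 appears in no bag.

A tree decomposition must satisfy three properties: every vertex lies in some bag; for every edge, both endpoints lie together in some bag; and for every vertex, the bags containing it form a connected subtree. Here vertex 3 appears in no bag, so the decomposition is invalid.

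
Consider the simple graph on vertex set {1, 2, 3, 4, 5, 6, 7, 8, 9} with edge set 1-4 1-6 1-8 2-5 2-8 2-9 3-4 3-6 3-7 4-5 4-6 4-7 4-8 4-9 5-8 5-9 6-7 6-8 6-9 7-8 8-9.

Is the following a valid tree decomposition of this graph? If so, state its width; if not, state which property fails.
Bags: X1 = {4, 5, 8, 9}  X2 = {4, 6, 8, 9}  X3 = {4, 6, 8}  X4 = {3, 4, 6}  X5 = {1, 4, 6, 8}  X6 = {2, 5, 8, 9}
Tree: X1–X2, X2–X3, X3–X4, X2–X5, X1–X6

No — vertex 7 appears in no bag.

A tree decomposition must satisfy three properties: every vertex lies in some bag; for every edge, both endpoints lie together in some bag; and for every vertex, the bags containing it form a connected subtree. Here vertex 7 appears in no bag, so the decomposition is invalid.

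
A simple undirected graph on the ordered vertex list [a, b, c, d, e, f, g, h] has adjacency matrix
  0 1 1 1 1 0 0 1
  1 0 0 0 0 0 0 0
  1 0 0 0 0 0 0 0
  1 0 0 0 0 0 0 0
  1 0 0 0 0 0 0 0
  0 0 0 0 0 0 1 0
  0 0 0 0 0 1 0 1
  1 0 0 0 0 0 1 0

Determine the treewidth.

1

A width-1 tree decomposition is:
Bags: B1 = {a, e}  B2 = {a, h}  B3 = {g, h}  B4 = {f, g}  B5 = {a, c}  B6 = {a, d}  B7 = {a, b}
Tree: B1–B2, B2–B3, B3–B4, B2–B5, B5–B6, B1–B7
Every bag has size at most 2, so the width is 2 − 1 = 1 and tw(G) ≤ 1. Since G has at least one edge (e.g. a–e), it is not an edgeless graph, so tw(G) ≥ 1. Combining the bounds, tw(G) = 1.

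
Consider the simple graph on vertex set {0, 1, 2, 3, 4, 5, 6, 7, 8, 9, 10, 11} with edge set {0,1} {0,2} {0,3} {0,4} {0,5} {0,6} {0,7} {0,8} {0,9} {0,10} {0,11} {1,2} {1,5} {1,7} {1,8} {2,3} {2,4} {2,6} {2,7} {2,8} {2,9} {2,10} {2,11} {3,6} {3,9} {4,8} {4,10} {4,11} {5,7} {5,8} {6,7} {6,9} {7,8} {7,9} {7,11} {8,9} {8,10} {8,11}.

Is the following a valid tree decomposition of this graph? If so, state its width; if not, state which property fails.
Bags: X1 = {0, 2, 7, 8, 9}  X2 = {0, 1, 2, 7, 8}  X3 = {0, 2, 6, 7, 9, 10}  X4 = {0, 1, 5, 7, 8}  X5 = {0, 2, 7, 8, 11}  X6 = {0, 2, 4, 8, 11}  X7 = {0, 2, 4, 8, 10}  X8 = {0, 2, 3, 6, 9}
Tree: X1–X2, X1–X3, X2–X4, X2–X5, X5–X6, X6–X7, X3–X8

No — bags containing vertex 10 are not connected in the tree.

A tree decomposition must satisfy three properties: every vertex lies in some bag; for every edge, both endpoints lie together in some bag; and for every vertex, the bags containing it form a connected subtree. Here bags containing vertex 10 are not connected in the tree, so the decomposition is invalid.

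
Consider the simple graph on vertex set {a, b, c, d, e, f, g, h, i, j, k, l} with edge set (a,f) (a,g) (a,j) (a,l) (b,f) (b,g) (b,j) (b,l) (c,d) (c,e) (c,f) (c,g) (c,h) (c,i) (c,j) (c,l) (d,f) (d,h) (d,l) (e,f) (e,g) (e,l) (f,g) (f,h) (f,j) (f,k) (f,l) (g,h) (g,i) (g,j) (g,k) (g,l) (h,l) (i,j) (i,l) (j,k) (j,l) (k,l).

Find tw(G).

4

A width-4 tree decomposition is:
Bags: B1 = {c, g, i, j, l}  B2 = {c, f, g, j, l}  B3 = {c, e, f, g, l}  B4 = {a, f, g, j, l}  B5 = {c, f, g, h, l}  B6 = {b, f, g, j, l}  B7 = {c, d, f, h, l}  B8 = {f, g, j, k, l}
Tree: B1–B2, B2–B3, B2–B4, B2–B5, B2–B6, B5–B7, B2–B8
The largest bag has 5 vertices, giving width 4; this decomposition certifies tw(G) ≤ 4. Conversely, {c, d, f, h, l} is a clique of size 5, and the vertices of any clique must share a bag in every tree decomposition; so some bag has ≥ 5 vertices and tw(G) ≥ 4. The upper and lower bounds meet at 4, so that is the treewidth.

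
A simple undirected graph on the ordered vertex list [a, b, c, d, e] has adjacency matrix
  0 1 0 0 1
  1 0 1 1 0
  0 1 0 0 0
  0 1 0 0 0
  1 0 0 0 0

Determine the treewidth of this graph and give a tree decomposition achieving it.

Treewidth 1.
One such decomposition:
Bags: B1 = {a, e}  B2 = {a, b}  B3 = {b, d}  B4 = {b, c}
Tree: B1–B2, B2–B3, B3–B4

Every bag has size at most 2, so the width is 2 − 1 = 1 and tw(G) ≤ 1. G has an edge, so its treewidth is at least 1. Therefore the treewidth is 1.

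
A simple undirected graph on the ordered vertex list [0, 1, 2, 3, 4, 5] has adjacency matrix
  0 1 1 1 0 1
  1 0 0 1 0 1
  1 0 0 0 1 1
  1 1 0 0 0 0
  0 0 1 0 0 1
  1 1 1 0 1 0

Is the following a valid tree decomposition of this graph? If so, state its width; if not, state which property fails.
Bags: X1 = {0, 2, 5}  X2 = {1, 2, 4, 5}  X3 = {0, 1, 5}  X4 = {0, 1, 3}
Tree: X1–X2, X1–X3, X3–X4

A tree decomposition must satisfy three properties: every vertex lies in some bag; for every edge, both endpoints lie together in some bag; and for every vertex, the bags containing it form a connected subtree. Here bags containing vertex 1 are not connected in the tree, so the decomposition is invalid.

No — bags containing vertex 1 are not connected in the tree.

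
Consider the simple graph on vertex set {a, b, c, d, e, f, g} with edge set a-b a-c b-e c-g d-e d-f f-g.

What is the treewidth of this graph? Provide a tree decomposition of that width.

Treewidth 2.
One such decomposition:
Bags: B1 = {b, d, e}  B2 = {b, d, f}  B3 = {b, f, g}  B4 = {b, c, g}  B5 = {a, b, c}
Tree: B1–B2, B2–B3, B3–B4, B4–B5

The largest bag has 3 vertices, giving width 2; this decomposition certifies tw(G) ≤ 2. For the lower bound, G contains the cycle b–e–d–f–g–c–a–b, so G is not a forest; only forests have treewidth ≤ 1, hence tw(G) ≥ 2. Therefore the treewidth is 2.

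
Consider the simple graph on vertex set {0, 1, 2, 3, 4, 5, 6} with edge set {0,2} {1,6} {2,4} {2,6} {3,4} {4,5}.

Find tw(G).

A width-1 tree decomposition is:
Bags: B1 = {4, 5}  B2 = {2, 4}  B3 = {2, 6}  B4 = {3, 4}  B5 = {0, 2}  B6 = {1, 6}
Tree: B1–B2, B2–B3, B2–B4, B2–B5, B3–B6
Every bag has size at most 2, so the width is 2 − 1 = 1 and tw(G) ≤ 1. G has an edge, so its treewidth is at least 1. Hence tw(G) = 1 exactly.

1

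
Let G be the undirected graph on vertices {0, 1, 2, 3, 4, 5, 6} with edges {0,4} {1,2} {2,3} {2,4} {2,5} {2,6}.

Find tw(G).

1

A width-1 tree decomposition is:
Bags: B1 = {2, 4}  B2 = {2, 3}  B3 = {0, 4}  B4 = {2, 5}  B5 = {1, 2}  B6 = {2, 6}
Tree: B1–B2, B1–B3, B2–B4, B4–B5, B1–B6
Every bag has size at most 2, so the width is 2 − 1 = 1 and tw(G) ≤ 1. Any graph with an edge has treewidth ≥ 1, and G has the edge 2–4. Hence tw(G) = 1 exactly.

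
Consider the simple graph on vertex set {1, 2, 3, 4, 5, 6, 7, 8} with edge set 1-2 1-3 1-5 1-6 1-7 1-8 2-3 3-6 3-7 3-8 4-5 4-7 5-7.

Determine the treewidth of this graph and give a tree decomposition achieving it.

The largest bag has 3 vertices, giving width 2; this decomposition certifies tw(G) ≤ 2. Conversely, {1, 3, 8} is a clique of size 3, and the vertices of any clique must share a bag in every tree decomposition; so some bag has ≥ 3 vertices and tw(G) ≥ 2. The upper and lower bounds meet at 2, so that is the treewidth.

Treewidth 2.
One such decomposition:
Bags: B1 = {1, 2, 3}  B2 = {1, 3, 8}  B3 = {1, 3, 6}  B4 = {1, 3, 7}  B5 = {1, 5, 7}  B6 = {4, 5, 7}
Tree: B1–B2, B1–B3, B1–B4, B4–B5, B5–B6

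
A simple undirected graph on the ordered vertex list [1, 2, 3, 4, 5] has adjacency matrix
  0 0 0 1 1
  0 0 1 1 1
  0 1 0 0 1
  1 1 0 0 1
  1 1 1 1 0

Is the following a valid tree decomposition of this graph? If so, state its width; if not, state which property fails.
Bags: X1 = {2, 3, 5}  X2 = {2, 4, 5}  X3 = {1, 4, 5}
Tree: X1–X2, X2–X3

Vertex coverage: the bags together contain {1, 2, 3, 4, 5}, the full vertex set. Edge coverage: each edge of G has both endpoints in at least one bag. Running intersection: for every vertex, the bags containing it form a connected subtree. All three properties hold, so this is a valid tree decomposition of width max|bag| − 1 = 2, and hence tw(G) ≤ 2.

Yes; width 2.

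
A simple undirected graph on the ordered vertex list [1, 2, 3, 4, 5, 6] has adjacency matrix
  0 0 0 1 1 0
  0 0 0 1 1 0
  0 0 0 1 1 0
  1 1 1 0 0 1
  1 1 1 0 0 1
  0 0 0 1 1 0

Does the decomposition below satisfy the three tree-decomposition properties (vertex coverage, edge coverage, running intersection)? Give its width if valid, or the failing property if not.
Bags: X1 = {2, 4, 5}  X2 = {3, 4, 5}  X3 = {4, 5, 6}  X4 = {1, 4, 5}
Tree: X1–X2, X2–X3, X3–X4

Checking the three conditions: (i) the bags cover all of {1, 2, 3, 4, 5, 6}; (ii) for each edge, some bag contains both endpoints; (iii) the bags containing any fixed vertex form a subtree. All hold, so the decomposition is valid with width 3 − 1 = 2.

Yes; width 2.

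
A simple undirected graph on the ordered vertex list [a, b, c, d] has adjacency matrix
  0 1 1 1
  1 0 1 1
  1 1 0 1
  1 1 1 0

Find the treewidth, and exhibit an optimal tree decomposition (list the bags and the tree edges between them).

Treewidth 3.
Bags: B1 = {a, b, c, d}
Tree: (single bag)

With just one bag of size 4, the width is 4 − 1 = 3, so tw(G) ≤ 3. On the other hand G contains the 4-clique {a, b, c, d}. A clique must lie in a single bag of any decomposition, so no decomposition can have width below 3. Combining the bounds, tw(G) = 3.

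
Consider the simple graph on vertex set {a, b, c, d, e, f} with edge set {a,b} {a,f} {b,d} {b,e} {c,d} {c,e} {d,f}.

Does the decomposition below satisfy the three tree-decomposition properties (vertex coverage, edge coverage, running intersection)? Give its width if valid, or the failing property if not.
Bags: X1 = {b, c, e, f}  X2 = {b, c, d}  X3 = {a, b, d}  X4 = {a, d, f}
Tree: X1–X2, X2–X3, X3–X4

A tree decomposition must satisfy three properties: every vertex lies in some bag; for every edge, both endpoints lie together in some bag; and for every vertex, the bags containing it form a connected subtree. Here bags containing vertex f are not connected in the tree, so the decomposition is invalid.

No — bags containing vertex f are not connected in the tree.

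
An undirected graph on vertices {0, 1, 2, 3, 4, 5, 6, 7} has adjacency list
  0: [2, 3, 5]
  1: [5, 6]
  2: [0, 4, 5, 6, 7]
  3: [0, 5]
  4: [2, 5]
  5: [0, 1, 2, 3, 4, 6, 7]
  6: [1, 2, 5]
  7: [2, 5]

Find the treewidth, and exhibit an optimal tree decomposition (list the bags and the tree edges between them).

Treewidth 2.
One optimal decomposition is:
Bags: B1 = {2, 4, 5}  B2 = {2, 5, 7}  B3 = {2, 5, 6}  B4 = {0, 2, 5}  B5 = {1, 5, 6}  B6 = {0, 3, 5}
Tree: B1–B2, B2–B3, B2–B4, B3–B5, B4–B6

The largest bag has 3 vertices, giving width 2; this decomposition certifies tw(G) ≤ 2. Conversely, {1, 5, 6} is a clique of size 3, and the vertices of any clique must share a bag in every tree decomposition; so some bag has ≥ 3 vertices and tw(G) ≥ 2. Hence tw(G) = 2 exactly.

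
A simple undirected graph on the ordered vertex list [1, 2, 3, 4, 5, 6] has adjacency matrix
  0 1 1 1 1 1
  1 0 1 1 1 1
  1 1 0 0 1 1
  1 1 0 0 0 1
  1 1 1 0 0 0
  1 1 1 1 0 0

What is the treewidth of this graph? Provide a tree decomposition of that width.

Every bag has size at most 4, so the width is 4 − 1 = 3 and tw(G) ≤ 3. For the lower bound, the 4 vertices {1, 2, 3, 5} are pairwise adjacent, and any tree decomposition puts a clique entirely inside one bag — forcing width ≥ 3. Combining the bounds, tw(G) = 3.

Treewidth 3.
Bags: B1 = {1, 2, 3, 5}  B2 = {1, 2, 3, 6}  B3 = {1, 2, 4, 6}
Tree: B1–B2, B2–B3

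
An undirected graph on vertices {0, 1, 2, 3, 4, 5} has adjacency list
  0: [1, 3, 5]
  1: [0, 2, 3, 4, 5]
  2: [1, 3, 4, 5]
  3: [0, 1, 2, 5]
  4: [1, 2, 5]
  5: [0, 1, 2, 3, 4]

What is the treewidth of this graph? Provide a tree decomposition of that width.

Treewidth 3.
One optimal decomposition is:
Bags: B1 = {1, 2, 4, 5}  B2 = {1, 2, 3, 5}  B3 = {0, 1, 3, 5}
Tree: B1–B2, B2–B3

Each bag holds 4 vertices, so the decomposition has width 3, which upper-bounds the treewidth. Conversely, {0, 1, 3, 5} is a clique of size 4, and the vertices of any clique must share a bag in every tree decomposition; so some bag has ≥ 4 vertices and tw(G) ≥ 3. Hence tw(G) = 3 exactly.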